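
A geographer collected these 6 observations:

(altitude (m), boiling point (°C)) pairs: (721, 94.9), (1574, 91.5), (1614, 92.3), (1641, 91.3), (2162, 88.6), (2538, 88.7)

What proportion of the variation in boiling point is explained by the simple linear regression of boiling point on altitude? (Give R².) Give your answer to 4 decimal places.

n = 6, Σx = 10250, Σy = 547.3, Σxy = 927913.2, Σx² = 19410882, Σy² = 49950.89
Sxx = Σx² − (Σx)²/n = 19410882 − 17510416.666667 = 1900465.333333
Sxy = Σxy − (Σx)(Σy)/n = 927913.2 − 934970.833333 = -7057.633333
Syy = Σy² − (Σy)²/n = 49950.89 − 49922.881667 = 28.008333
R² = Sxy²/(Sxx·Syy) = (-7057.633333)²/(1900465.333333·28.008333) = 0.935774

0.9358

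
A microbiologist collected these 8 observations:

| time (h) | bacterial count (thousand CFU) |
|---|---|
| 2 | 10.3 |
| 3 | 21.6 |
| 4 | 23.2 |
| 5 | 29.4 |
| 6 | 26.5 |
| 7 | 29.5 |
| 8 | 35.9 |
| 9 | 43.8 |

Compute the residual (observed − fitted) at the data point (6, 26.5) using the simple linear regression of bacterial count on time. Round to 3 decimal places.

n = 8, Σx = 44, Σy = 220.2, Σxy = 1372.1, Σx² = 284
Sxx = Σx² − (Σx)²/n = 284 − 242 = 42
Sxy = Σxy − (Σx)(Σy)/n = 1372.1 − 1211.1 = 161
b = Sxy/Sxx = 161/42 = 3.833333
a = ȳ − b·x̄ = 27.525 − 3.833333·5.5 = 6.441667
ŷ(6) = 6.441667 + 3.833333·6 = 29.441667
residual = y − ŷ = 26.5 − 29.441667 = -2.941667

-2.942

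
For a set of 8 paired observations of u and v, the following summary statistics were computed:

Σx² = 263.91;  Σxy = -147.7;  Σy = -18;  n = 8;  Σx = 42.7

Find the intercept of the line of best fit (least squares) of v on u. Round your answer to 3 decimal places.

Sxx = Σx² − (Σx)²/n = 263.91 − 227.91125 = 35.99875
Sxy = Σxy − (Σx)(Σy)/n = -147.7 − (-96.075) = -51.625
b = Sxy/Sxx = -51.625/35.99875 = -1.434078
a = ȳ − b·x̄ = -2.25 − (-1.434078)·5.3375 = 5.404389

5.404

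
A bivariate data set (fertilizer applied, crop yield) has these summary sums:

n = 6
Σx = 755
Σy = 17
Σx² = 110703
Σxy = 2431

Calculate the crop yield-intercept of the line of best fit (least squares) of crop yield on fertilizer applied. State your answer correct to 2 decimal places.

0.49

Sxx = Σx² − (Σx)²/n = 110703 − 95004.166667 = 15698.833333
Sxy = Σxy − (Σx)(Σy)/n = 2431 − 2139.166667 = 291.833333
b = Sxy/Sxx = 291.833333/15698.833333 = 0.018589
a = ȳ − b·x̄ = 2.833333 − 0.018589·125.833333 = 0.494156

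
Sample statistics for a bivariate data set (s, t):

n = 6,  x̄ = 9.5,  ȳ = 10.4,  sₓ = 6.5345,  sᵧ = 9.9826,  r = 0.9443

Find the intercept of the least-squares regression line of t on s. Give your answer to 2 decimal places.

b = r · sᵧ/sₓ = 0.9443 · 9.9826/6.5345 = 1.442585
a = ȳ − b·x̄ = 10.4 − 1.442585·9.5 = -3.304554

-3.30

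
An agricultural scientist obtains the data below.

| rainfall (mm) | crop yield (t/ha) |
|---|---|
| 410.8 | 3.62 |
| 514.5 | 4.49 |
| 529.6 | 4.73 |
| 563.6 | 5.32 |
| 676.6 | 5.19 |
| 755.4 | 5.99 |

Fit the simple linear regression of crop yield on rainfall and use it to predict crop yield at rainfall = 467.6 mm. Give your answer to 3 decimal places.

n = 6, Σx = 3450.5, Σy = 29.34, Σxy = 17336.961, Σx² = 2060004.73
Sxx = Σx² − (Σx)²/n = 2060004.73 − 1984325.041667 = 75679.688333
Sxy = Σxy − (Σx)(Σy)/n = 17336.961 − 16872.945 = 464.016
b = Sxy/Sxx = 464.016/75679.688333 = 0.006131
a = ȳ − b·x̄ = 4.89 − 0.006131·575.083333 = 1.363983
ŷ(467.6) = a + b·467.6 = 1.363983 + 0.006131·467.6 = 4.230986

4.231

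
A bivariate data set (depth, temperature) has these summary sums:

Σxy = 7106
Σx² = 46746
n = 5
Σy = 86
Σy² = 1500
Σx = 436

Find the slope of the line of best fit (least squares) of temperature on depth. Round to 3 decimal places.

Sxx = Σx² − (Σx)²/n = 46746 − 38019.2 = 8726.8
Sxy = Σxy − (Σx)(Σy)/n = 7106 − 7499.2 = -393.2
b = Sxy/Sxx = -393.2/8726.8 = -0.045057

-0.045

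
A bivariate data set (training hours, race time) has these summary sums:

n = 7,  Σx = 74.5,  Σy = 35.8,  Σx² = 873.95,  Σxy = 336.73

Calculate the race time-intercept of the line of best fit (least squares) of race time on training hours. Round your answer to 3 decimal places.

10.929

Sxx = Σx² − (Σx)²/n = 873.95 − 792.892857 = 81.057143
Sxy = Σxy − (Σx)(Σy)/n = 336.73 − 381.014286 = -44.284286
b = Sxy/Sxx = -44.284286/81.057143 = -0.546334
a = ȳ − b·x̄ = 5.114286 − (-0.546334)·10.642857 = 10.928842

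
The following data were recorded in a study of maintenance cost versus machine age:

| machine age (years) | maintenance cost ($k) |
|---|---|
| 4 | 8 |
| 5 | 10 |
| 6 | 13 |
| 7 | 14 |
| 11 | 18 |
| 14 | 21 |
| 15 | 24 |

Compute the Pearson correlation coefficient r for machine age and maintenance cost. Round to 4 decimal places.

n = 7, Σx = 62, Σy = 108, Σxy = 1110, Σx² = 668, Σy² = 1870
Sxx = Σx² − (Σx)²/n = 668 − 549.142857 = 118.857143
Sxy = Σxy − (Σx)(Σy)/n = 1110 − 956.571429 = 153.428571
Syy = Σy² − (Σy)²/n = 1870 − 1666.285714 = 203.714286
r = Sxy/√(Sxx·Syy) = 153.428571/√(24212.897959) = 153.428571/155.604942 = 0.986013

0.9860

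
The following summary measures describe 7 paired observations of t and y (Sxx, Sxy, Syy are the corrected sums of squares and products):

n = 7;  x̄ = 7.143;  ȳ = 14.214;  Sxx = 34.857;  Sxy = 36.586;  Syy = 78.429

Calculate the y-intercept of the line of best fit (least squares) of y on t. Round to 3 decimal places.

6.717

b = Sxy/Sxx = 36.586/34.857 = 1.049603
a = ȳ − b·x̄ = 14.214 − 1.049603·7.143 = 6.716688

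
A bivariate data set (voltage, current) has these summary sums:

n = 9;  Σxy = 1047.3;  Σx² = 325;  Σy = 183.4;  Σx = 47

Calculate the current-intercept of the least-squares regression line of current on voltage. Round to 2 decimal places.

14.50

Sxx = Σx² − (Σx)²/n = 325 − 245.444444 = 79.555556
Sxy = Σxy − (Σx)(Σy)/n = 1047.3 − 957.755556 = 89.544444
b = Sxy/Sxx = 89.544444/79.555556 = 1.125559
a = ȳ − b·x̄ = 20.377778 − 1.125559·5.222222 = 14.499860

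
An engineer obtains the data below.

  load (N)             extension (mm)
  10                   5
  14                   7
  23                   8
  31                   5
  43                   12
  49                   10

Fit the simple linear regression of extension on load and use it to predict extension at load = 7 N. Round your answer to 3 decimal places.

n = 6, Σx = 170, Σy = 47, Σxy = 1493, Σx² = 6036
Sxx = Σx² − (Σx)²/n = 6036 − 4816.666667 = 1219.333333
Sxy = Σxy − (Σx)(Σy)/n = 1493 − 1331.666667 = 161.333333
b = Sxy/Sxx = 161.333333/1219.333333 = 0.132313
a = ȳ − b·x̄ = 7.833333 − 0.132313·28.333333 = 4.084472
ŷ(7) = a + b·7 = 4.084472 + 0.132313·7 = 5.010662

5.011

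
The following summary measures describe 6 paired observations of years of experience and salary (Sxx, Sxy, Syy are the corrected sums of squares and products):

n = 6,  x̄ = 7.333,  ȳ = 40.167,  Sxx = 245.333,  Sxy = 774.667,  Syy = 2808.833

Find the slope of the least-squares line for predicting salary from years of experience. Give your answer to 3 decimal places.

b = Sxy/Sxx = 774.667/245.333 = 3.157614

3.158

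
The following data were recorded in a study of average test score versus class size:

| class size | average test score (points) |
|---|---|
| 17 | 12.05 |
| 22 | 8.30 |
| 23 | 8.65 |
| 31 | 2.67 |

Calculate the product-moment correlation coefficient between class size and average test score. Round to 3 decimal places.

-0.994

n = 4, Σx = 93, Σy = 31.67, Σxy = 669.17, Σx² = 2263, Σy² = 296.0439
Sxx = Σx² − (Σx)²/n = 2263 − 2162.25 = 100.75
Sxy = Σxy − (Σx)(Σy)/n = 669.17 − 736.3275 = -67.1575
Syy = Σy² − (Σy)²/n = 296.0439 − 250.747225 = 45.296675
r = Sxy/√(Sxx·Syy) = -67.1575/√(4563.640006) = -67.1575/67.554719 = -0.994120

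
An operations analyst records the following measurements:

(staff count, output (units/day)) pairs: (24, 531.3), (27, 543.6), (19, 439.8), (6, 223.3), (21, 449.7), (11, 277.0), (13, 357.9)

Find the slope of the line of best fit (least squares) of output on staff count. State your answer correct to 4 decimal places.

n = 7, Σx = 121, Σy = 2822.6, Σxy = 54267.8, Σx² = 2433
Sxx = Σx² − (Σx)²/n = 2433 − 2091.571429 = 341.428571
Sxy = Σxy − (Σx)(Σy)/n = 54267.8 − 48790.657143 = 5477.142857
b = Sxy/Sxx = 5477.142857/341.428571 = 16.041841

16.0418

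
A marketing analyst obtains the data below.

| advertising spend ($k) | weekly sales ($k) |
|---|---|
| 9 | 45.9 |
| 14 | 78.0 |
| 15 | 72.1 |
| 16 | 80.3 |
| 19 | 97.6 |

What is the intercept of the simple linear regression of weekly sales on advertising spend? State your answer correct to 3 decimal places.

n = 5, Σx = 73, Σy = 373.9, Σxy = 5725.8, Σx² = 1119
Sxx = Σx² − (Σx)²/n = 1119 − 1065.8 = 53.2
Sxy = Σxy − (Σx)(Σy)/n = 5725.8 − 5458.94 = 266.86
b = Sxy/Sxx = 266.86/53.2 = 5.016165
a = ȳ − b·x̄ = 74.78 − 5.016165·14.6 = 1.543985

1.544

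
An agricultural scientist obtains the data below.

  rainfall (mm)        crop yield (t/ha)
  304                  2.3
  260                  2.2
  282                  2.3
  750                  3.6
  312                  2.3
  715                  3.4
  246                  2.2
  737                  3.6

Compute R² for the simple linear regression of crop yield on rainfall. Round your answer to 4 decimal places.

0.9948

n = 8, Σx = 3606, Σy = 21.9, Σxy = 10962.8, Σx² = 2014294, Σy² = 63.03
Sxx = Σx² − (Σx)²/n = 2014294 − 1625404.5 = 388889.5
Sxy = Σxy − (Σx)(Σy)/n = 10962.8 − 9871.425 = 1091.375
Syy = Σy² − (Σy)²/n = 63.03 − 59.95125 = 3.07875
R² = Sxy²/(Sxx·Syy) = (1091.375)²/(388889.5·3.07875) = 0.994827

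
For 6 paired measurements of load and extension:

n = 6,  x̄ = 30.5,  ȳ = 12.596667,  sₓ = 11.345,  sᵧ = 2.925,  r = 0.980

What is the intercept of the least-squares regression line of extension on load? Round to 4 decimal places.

4.8903

b = r · sᵧ/sₓ = 0.98 · 2.925/11.345 = 0.252666
a = ȳ − b·x̄ = 12.596667 − 0.252666·30.5 = 4.890343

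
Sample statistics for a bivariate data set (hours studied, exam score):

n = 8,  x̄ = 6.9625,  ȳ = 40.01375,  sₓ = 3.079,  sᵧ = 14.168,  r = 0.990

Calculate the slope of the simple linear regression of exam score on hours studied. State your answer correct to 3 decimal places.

4.555

b = r · sᵧ/sₓ = 0.99 · 14.168/3.079 = 4.555479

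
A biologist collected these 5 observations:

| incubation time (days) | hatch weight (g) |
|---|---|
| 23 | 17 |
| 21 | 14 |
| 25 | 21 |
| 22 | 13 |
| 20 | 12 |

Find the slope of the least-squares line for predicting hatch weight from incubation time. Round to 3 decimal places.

n = 5, Σx = 111, Σy = 77, Σxy = 1736, Σx² = 2479
Sxx = Σx² − (Σx)²/n = 2479 − 2464.2 = 14.8
Sxy = Σxy − (Σx)(Σy)/n = 1736 − 1709.4 = 26.6
b = Sxy/Sxx = 26.6/14.8 = 1.797297

1.797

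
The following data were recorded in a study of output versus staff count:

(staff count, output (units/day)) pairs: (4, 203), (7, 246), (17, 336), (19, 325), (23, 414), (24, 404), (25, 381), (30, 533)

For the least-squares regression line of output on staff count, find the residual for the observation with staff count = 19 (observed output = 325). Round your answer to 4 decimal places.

-34.3442

n = 8, Σx = 149, Σy = 2842, Σxy = 59154, Σx² = 3345
Sxx = Σx² − (Σx)²/n = 3345 − 2775.125 = 569.875
Sxy = Σxy − (Σx)(Σy)/n = 59154 − 52932.25 = 6221.75
b = Sxy/Sxx = 6221.75/569.875 = 10.917745
a = ȳ − b·x̄ = 355.25 − 10.917745·18.625 = 151.906997
ŷ(19) = 151.906997 + 10.917745·19 = 359.344154
residual = y − ŷ = 325 − 359.344154 = -34.344154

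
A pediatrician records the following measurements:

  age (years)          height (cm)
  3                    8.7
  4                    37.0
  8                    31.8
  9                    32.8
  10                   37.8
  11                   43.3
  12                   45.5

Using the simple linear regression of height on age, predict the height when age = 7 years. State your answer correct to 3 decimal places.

30.698

n = 7, Σx = 57, Σy = 236.9, Σxy = 2124, Σx² = 535
Sxx = Σx² − (Σx)²/n = 535 − 464.142857 = 70.857143
Sxy = Σxy − (Σx)(Σy)/n = 2124 − 1929.042857 = 194.957143
b = Sxy/Sxx = 194.957143/70.857143 = 2.751411
a = ȳ − b·x̄ = 33.842857 − 2.751411·8.142857 = 11.438508
ŷ(7) = a + b·7 = 11.438508 + 2.751411·7 = 30.698387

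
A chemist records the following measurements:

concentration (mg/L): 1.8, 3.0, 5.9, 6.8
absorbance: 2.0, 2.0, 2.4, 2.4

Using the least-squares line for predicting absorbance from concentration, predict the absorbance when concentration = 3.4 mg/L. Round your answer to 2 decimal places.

2.11

n = 4, Σx = 17.5, Σy = 8.8, Σxy = 40.08, Σx² = 93.29
Sxx = Σx² − (Σx)²/n = 93.29 − 76.5625 = 16.7275
Sxy = Σxy − (Σx)(Σy)/n = 40.08 − 38.5 = 1.58
b = Sxy/Sxx = 1.58/16.7275 = 0.094455
a = ȳ − b·x̄ = 2.2 − 0.094455·4.375 = 1.786758
ŷ(3.4) = a + b·3.4 = 1.786758 + 0.094455·3.4 = 2.107906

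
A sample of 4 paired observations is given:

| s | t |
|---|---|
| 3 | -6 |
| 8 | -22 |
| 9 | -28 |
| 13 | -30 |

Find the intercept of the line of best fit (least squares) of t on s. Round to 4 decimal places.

n = 4, Σx = 33, Σy = -86, Σxy = -836, Σx² = 323
Sxx = Σx² − (Σx)²/n = 323 − 272.25 = 50.75
Sxy = Σxy − (Σx)(Σy)/n = -836 − (-709.5) = -126.5
b = Sxy/Sxx = -126.5/50.75 = -2.492611
a = ȳ − b·x̄ = -21.5 − (-2.492611)·8.25 = -0.935961

-0.9360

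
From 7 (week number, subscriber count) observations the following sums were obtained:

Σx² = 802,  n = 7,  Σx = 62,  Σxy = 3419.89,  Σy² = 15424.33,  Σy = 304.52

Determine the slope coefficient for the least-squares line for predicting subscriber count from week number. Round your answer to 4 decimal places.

2.8582

Sxx = Σx² − (Σx)²/n = 802 − 549.142857 = 252.857143
Sxy = Σxy − (Σx)(Σy)/n = 3419.89 − 2697.177143 = 722.712857
b = Sxy/Sxx = 722.712857/252.857143 = 2.858186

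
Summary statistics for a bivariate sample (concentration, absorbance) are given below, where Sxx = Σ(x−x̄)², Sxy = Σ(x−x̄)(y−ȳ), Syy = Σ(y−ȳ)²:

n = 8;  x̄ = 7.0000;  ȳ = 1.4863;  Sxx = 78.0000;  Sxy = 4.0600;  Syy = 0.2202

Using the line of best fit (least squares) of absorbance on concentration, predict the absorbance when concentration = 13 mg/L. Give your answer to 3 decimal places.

b = Sxy/Sxx = 4.06/78 = 0.052051
a = ȳ − b·x̄ = 1.4863 − 0.052051·7 = 1.121941
ŷ(13) = a + b·13 = 1.121941 + 0.052051·13 = 1.798608

1.799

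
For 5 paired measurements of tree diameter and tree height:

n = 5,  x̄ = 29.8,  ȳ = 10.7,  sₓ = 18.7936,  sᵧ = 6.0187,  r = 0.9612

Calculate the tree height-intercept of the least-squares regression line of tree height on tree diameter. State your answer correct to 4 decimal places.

b = r · sᵧ/sₓ = 0.9612 · 6.0187/18.7936 = 0.307827
a = ȳ − b·x̄ = 10.7 − 0.307827·29.8 = 1.526760

1.5268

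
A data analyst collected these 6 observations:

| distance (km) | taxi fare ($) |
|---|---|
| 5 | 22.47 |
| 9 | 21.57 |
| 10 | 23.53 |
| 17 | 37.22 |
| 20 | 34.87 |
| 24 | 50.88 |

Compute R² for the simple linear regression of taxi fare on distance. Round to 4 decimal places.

0.8763

n = 6, Σx = 85, Σy = 190.54, Σxy = 3093.04, Σx² = 1471, Σy² = 6713.8464
Sxx = Σx² − (Σx)²/n = 1471 − 1204.166667 = 266.833333
Sxy = Σxy − (Σx)(Σy)/n = 3093.04 − 2699.316667 = 393.723333
Syy = Σy² − (Σy)²/n = 6713.8464 − 6050.915267 = 662.931133
R² = Sxy²/(Sxx·Syy) = (393.723333)²/(266.833333·662.931133) = 0.876342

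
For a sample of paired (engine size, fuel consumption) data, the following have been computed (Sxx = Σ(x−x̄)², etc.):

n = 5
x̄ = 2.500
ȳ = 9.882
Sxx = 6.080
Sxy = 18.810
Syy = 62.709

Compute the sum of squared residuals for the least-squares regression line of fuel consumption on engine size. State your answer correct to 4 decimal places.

b = Sxy/Sxx = 18.81/6.08 = 3.09375
SSE = Syy − b·Sxy = 62.709 − 3.09375·18.81 = 4.515562

4.5156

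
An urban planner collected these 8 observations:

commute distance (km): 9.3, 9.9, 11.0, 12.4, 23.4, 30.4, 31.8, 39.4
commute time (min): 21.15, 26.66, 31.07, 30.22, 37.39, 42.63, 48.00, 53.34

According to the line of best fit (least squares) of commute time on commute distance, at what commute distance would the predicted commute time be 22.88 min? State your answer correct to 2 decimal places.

n = 8, Σx = 167.6, Σy = 290.46, Σxy = 6976.001, Σx² = 4494.58
Sxx = Σx² − (Σx)²/n = 4494.58 − 3511.22 = 983.36
Sxy = Σxy − (Σx)(Σy)/n = 6976.001 − 6085.137 = 890.864
b = Sxy/Sxx = 890.864/983.36 = 0.905939
a = ȳ − b·x̄ = 36.3075 − 0.905939·20.95 = 17.328082
Set a + b·x = 22.88: x = (22.88 − 17.328082) / 0.905939 = 6.128359

6.13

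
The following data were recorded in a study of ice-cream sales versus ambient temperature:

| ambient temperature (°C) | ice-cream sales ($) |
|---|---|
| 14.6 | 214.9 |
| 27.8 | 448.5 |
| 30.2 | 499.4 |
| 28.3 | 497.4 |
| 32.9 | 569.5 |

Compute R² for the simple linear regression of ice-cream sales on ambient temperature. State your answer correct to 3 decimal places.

n = 5, Σx = 133.8, Σy = 2229.7, Σxy = 63500.69, Σx² = 3781.34, Σy² = 1068471.63
Sxx = Σx² − (Σx)²/n = 3781.34 − 3580.488 = 200.852
Sxy = Σxy − (Σx)(Σy)/n = 63500.69 − 59666.772 = 3833.918
Syy = Σy² − (Σy)²/n = 1068471.63 − 994312.418 = 74159.212
R² = Sxy²/(Sxx·Syy) = (3833.918)²/(200.852·74159.212) = 0.986835

0.987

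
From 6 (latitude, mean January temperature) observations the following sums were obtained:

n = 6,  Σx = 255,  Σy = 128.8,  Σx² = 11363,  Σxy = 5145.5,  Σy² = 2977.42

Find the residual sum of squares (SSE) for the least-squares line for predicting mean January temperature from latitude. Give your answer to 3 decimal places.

Sxx = Σx² − (Σx)²/n = 11363 − 10837.5 = 525.5
Sxy = Σxy − (Σx)(Σy)/n = 5145.5 − 5474 = -328.5
Syy = Σy² − (Σy)²/n = 2977.42 − 2764.906667 = 212.513333
b = Sxy/Sxx = -328.5/525.5 = -0.625119
SSE = Syy − b·Sxy = 212.513333 − (-0.625119)·(-328.5) = 7.161763

7.162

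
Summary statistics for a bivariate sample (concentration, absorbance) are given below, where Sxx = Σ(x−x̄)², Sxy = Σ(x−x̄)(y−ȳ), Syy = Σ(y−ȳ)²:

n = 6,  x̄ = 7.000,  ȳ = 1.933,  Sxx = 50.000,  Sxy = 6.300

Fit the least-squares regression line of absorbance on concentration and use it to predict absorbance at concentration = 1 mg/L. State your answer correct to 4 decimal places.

b = Sxy/Sxx = 6.3/50 = 0.126
a = ȳ − b·x̄ = 1.933 − 0.126·7 = 1.051
ŷ(1) = a + b·1 = 1.051 + 0.126·1 = 1.177

1.1770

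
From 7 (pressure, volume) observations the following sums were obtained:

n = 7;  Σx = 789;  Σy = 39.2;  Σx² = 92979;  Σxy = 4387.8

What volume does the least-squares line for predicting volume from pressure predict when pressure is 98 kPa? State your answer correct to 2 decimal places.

Sxx = Σx² − (Σx)²/n = 92979 − 88931.571429 = 4047.428571
Sxy = Σxy − (Σx)(Σy)/n = 4387.8 − 4418.4 = -30.6
b = Sxy/Sxx = -30.6/4047.428571 = -0.007560
a = ȳ − b·x̄ = 5.6 − (-0.007560)·112.714286 = 6.452160
ŷ(98) = a + b·98 = 6.452160 + (-0.007560)·98 = 5.711245

5.71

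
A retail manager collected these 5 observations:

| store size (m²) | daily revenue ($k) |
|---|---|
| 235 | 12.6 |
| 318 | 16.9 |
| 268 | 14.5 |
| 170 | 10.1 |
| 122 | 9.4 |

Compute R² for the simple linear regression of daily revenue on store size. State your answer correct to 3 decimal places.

0.967

n = 5, Σx = 1113, Σy = 63.5, Σxy = 15085, Σx² = 271957, Σy² = 844.99
Sxx = Σx² − (Σx)²/n = 271957 − 247753.8 = 24203.2
Sxy = Σxy − (Σx)(Σy)/n = 15085 − 14135.1 = 949.9
Syy = Σy² − (Σy)²/n = 844.99 − 806.45 = 38.54
R² = Sxy²/(Sxx·Syy) = (949.9)²/(24203.2·38.54) = 0.967322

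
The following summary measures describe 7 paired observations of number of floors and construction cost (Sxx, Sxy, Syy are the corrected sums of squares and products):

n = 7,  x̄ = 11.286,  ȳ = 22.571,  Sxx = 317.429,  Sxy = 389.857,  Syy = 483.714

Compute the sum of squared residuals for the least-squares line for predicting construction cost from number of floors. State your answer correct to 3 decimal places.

4.903

b = Sxy/Sxx = 389.857/317.429 = 1.228171
SSE = Syy − b·Sxy = 483.714 − 1.228171·389.857 = 4.903052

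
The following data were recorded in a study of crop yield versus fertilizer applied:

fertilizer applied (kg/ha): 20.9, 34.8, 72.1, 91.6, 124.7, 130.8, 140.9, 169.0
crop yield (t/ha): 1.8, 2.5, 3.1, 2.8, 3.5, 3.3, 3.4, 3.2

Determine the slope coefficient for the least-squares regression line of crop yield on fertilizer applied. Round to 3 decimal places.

0.009

n = 8, Σx = 784.8, Σy = 23.6, Σxy = 2492.56, Σx² = 96309.36
Sxx = Σx² − (Σx)²/n = 96309.36 − 76988.88 = 19320.48
Sxy = Σxy − (Σx)(Σy)/n = 2492.56 − 2315.16 = 177.4
b = Sxy/Sxx = 177.4/19320.48 = 0.009182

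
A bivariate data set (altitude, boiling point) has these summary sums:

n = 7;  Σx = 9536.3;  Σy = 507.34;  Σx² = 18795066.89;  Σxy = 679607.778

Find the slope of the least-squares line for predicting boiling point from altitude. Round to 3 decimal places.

Sxx = Σx² − (Σx)²/n = 18795066.89 − 12991573.955714 = 5803492.934286
Sxy = Σxy − (Σx)(Σy)/n = 679607.778 − 691163.777429 = -11555.999429
b = Sxy/Sxx = -11555.999429/5803492.934286 = -0.001991

-0.002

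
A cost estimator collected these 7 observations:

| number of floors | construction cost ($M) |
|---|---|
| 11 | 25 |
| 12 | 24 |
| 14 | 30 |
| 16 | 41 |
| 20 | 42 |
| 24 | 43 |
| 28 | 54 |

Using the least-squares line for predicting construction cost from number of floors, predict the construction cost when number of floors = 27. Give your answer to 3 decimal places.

n = 7, Σx = 125, Σy = 259, Σxy = 5023, Σx² = 2477
Sxx = Σx² − (Σx)²/n = 2477 − 2232.142857 = 244.857143
Sxy = Σxy − (Σx)(Σy)/n = 5023 − 4625 = 398
b = Sxy/Sxx = 398/244.857143 = 1.625438
a = ȳ − b·x̄ = 37 − 1.625438·17.857143 = 7.974329
ŷ(27) = a + b·27 = 7.974329 + 1.625438·27 = 51.861144

51.861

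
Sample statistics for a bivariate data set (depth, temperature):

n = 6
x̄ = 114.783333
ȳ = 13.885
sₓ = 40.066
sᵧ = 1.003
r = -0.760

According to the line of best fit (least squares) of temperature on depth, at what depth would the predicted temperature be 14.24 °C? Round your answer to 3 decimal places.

b = r · sᵧ/sₓ = -0.76 · 1.003/40.066 = -0.019026
a = ȳ − b·x̄ = 13.885 − (-0.019026)·114.783333 = 16.068823
Set a + b·x = 14.24: x = (14.24 − 16.068823) / (-0.019026) = 96.124271

96.124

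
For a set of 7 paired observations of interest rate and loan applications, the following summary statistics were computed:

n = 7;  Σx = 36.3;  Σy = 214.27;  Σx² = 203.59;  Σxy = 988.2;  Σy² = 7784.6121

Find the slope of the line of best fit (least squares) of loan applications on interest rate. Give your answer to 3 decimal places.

Sxx = Σx² − (Σx)²/n = 203.59 − 188.241429 = 15.348571
Sxy = Σxy − (Σx)(Σy)/n = 988.2 − 1111.143 = -122.943
b = Sxy/Sxx = -122.943/15.348571 = -8.010061

-8.010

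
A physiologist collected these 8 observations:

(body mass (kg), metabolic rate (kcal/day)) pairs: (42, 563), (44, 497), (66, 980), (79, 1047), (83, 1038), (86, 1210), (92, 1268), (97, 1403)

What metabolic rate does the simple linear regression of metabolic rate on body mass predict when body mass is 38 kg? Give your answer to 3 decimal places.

465.474

n = 8, Σx = 589, Σy = 8006, Σxy = 635868, Σx² = 46455
Sxx = Σx² − (Σx)²/n = 46455 − 43365.125 = 3089.875
Sxy = Σxy − (Σx)(Σy)/n = 635868 − 589441.75 = 46426.25
b = Sxy/Sxx = 46426.25/3089.875 = 15.025284
a = ȳ − b·x̄ = 1000.75 − 15.025284·73.625 = -105.486549
ŷ(38) = a + b·38 = -105.486549 + 15.025284·38 = 465.474251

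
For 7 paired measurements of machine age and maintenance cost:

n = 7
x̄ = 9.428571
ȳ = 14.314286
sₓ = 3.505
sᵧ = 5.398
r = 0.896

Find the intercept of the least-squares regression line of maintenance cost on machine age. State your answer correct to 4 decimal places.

b = r · sᵧ/sₓ = 0.896 · 5.398/3.505 = 1.379917
a = ȳ − b·x̄ = 14.314286 − 1.379917·9.428571 = 1.303644

1.3036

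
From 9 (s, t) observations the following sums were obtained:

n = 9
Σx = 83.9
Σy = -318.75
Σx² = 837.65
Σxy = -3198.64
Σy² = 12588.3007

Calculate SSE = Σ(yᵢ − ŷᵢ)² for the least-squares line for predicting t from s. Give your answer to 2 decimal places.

369.56

Sxx = Σx² − (Σx)²/n = 837.65 − 782.134444 = 55.515556
Sxy = Σxy − (Σx)(Σy)/n = -3198.64 − (-2971.458333) = -227.181667
Syy = Σy² − (Σy)²/n = 12588.3007 − 11289.0625 = 1299.2382
b = Sxy/Sxx = -227.181667/55.515556 = -4.092216
SSE = Syy − b·Sxy = 1299.2382 − (-4.092216)·(-227.181667) = 369.561659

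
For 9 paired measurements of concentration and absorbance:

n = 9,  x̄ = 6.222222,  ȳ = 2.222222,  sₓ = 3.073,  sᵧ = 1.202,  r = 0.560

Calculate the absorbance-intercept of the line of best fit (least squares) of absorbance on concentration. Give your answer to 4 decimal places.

b = r · sᵧ/sₓ = 0.56 · 1.202/3.073 = 0.219043
a = ȳ − b·x̄ = 2.222222 − 0.219043·6.222222 = 0.859286

0.8593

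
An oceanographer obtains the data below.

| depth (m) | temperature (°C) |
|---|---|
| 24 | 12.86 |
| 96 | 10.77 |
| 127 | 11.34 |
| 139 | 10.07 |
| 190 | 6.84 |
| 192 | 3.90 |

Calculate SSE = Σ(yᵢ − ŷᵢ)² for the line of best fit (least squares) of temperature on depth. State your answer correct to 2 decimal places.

n = 6, Σx = 768, Σy = 55.78, Σxy = 6230.87, Σx² = 118206, Σy² = 573.3686
Sxx = Σx² − (Σx)²/n = 118206 − 98304 = 19902
Sxy = Σxy − (Σx)(Σy)/n = 6230.87 − 7139.84 = -908.97
Syy = Σy² − (Σy)²/n = 573.3686 − 518.568067 = 54.800533
b = Sxy/Sxx = -908.97/19902 = -0.045672
SSE = Syy − b·Sxy = 54.800533 − (-0.045672)·(-908.97) = 13.285788

13.29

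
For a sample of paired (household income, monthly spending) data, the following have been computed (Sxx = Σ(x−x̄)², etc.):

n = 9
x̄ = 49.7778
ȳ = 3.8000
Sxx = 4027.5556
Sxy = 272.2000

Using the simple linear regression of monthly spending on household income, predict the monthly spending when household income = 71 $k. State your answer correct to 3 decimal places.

b = Sxy/Sxx = 272.2/4027.5556 = 0.067584
a = ȳ − b·x̄ = 3.8 − 0.067584·49.7778 = 0.435796
ŷ(71) = a + b·71 = 0.435796 + 0.067584·71 = 5.234290

5.234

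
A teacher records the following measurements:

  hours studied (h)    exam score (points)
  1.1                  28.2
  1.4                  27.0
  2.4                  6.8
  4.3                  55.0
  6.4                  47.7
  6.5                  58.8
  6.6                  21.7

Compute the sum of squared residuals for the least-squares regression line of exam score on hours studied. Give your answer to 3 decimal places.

n = 7, Σx = 28.7, Σy = 245.2, Σxy = 1152.34, Σx² = 154.19, Σy² = 10799.1
Sxx = Σx² − (Σx)²/n = 154.19 − 117.67 = 36.52
Sxy = Σxy − (Σx)(Σy)/n = 1152.34 − 1005.32 = 147.02
Syy = Σy² − (Σy)²/n = 10799.1 − 8589.005714 = 2210.094286
b = Sxy/Sxx = 147.02/36.52 = 4.025739
SSE = Syy − b·Sxy = 2210.094286 − 4.025739·147.02 = 1618.230091

1618.230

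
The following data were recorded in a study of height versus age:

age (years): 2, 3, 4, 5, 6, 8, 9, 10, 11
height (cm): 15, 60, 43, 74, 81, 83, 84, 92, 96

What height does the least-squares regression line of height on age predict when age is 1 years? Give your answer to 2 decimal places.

n = 9, Σx = 58, Σy = 628, Σxy = 4634, Σx² = 456
Sxx = Σx² − (Σx)²/n = 456 − 373.777778 = 82.222222
Sxy = Σxy − (Σx)(Σy)/n = 4634 − 4047.111111 = 586.888889
b = Sxy/Sxx = 586.888889/82.222222 = 7.137838
a = ȳ − b·x̄ = 69.777778 − 7.137838·6.444444 = 23.778378
ŷ(1) = a + b·1 = 23.778378 + 7.137838·1 = 30.916216

30.92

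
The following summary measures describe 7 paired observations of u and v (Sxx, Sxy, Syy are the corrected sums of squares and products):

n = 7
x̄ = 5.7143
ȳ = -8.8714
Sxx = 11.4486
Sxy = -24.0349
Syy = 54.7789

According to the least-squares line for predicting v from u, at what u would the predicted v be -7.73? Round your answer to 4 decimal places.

b = Sxy/Sxx = -24.0349/11.4486 = -2.099375
a = ȳ − b·x̄ = -8.8714 − (-2.099375)·5.7143 = 3.125056
Set a + b·x = -7.73: x = (-7.73 − 3.125056) / (-2.099375) = 5.170614

5.1706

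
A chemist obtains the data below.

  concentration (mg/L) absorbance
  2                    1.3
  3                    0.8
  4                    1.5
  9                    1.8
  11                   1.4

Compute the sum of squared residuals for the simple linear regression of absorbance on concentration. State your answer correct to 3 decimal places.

n = 5, Σx = 29, Σy = 6.8, Σxy = 42.6, Σx² = 231, Σy² = 9.78
Sxx = Σx² − (Σx)²/n = 231 − 168.2 = 62.8
Sxy = Σxy − (Σx)(Σy)/n = 42.6 − 39.44 = 3.16
Syy = Σy² − (Σy)²/n = 9.78 − 9.248 = 0.532
b = Sxy/Sxx = 3.16/62.8 = 0.050318
SSE = Syy − b·Sxy = 0.532 − 0.050318·3.16 = 0.372994

0.373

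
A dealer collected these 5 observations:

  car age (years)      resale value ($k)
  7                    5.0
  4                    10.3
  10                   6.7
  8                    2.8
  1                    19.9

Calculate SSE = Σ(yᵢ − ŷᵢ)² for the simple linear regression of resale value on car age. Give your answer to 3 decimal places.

n = 5, Σx = 30, Σy = 44.7, Σxy = 185.5, Σx² = 230, Σy² = 579.83
Sxx = Σx² − (Σx)²/n = 230 − 180 = 50
Sxy = Σxy − (Σx)(Σy)/n = 185.5 − 268.2 = -82.7
Syy = Σy² − (Σy)²/n = 579.83 − 399.618 = 180.212
b = Sxy/Sxx = -82.7/50 = -1.654
SSE = Syy − b·Sxy = 180.212 − (-1.654)·(-82.7) = 43.4262

43.426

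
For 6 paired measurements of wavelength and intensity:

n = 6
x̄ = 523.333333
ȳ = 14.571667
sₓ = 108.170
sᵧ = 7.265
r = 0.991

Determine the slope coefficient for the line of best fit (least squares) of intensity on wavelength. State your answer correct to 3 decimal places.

0.067

b = r · sᵧ/sₓ = 0.991 · 7.265/108.17 = 0.066558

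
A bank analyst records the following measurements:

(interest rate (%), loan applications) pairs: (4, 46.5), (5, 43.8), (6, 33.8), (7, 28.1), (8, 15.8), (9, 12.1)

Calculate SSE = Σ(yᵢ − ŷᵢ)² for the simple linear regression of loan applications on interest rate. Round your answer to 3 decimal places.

n = 6, Σx = 39, Σy = 180.1, Σxy = 1039.8, Σx² = 271, Σy² = 6408.79
Sxx = Σx² − (Σx)²/n = 271 − 253.5 = 17.5
Sxy = Σxy − (Σx)(Σy)/n = 1039.8 − 1170.65 = -130.85
Syy = Σy² − (Σy)²/n = 6408.79 − 5406.001667 = 1002.788333
b = Sxy/Sxx = -130.85/17.5 = -7.477143
SSE = Syy − b·Sxy = 1002.788333 − (-7.477143)·(-130.85) = 24.404190

24.404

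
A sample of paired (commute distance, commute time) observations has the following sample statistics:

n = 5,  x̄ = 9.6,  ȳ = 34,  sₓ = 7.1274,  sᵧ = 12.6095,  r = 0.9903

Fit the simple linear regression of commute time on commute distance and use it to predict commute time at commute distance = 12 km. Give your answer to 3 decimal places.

38.205

b = r · sᵧ/sₓ = 0.9903 · 12.6095/7.1274 = 1.751998
a = ȳ − b·x̄ = 34 − 1.751998·9.6 = 17.180823
ŷ(12) = a + b·12 = 17.180823 + 1.751998·12 = 38.204794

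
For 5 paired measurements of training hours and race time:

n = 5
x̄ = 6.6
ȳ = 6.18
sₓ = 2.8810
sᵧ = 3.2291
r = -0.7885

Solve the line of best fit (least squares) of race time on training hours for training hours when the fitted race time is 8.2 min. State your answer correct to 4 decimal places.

4.3143

b = r · sᵧ/sₓ = -0.7885 · 3.2291/2.881 = -0.883771
a = ȳ − b·x̄ = 6.18 − (-0.883771)·6.6 = 12.012891
Set a + b·x = 8.2: x = (8.2 − 12.012891) / (-0.883771) = 4.314341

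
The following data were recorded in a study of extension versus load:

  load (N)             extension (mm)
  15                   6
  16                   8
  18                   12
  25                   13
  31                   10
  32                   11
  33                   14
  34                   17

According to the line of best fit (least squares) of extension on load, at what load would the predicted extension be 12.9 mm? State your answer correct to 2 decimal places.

30.47

n = 8, Σx = 204, Σy = 91, Σxy = 2461, Σx² = 5660
Sxx = Σx² − (Σx)²/n = 5660 − 5202 = 458
Sxy = Σxy − (Σx)(Σy)/n = 2461 − 2320.5 = 140.5
b = Sxy/Sxx = 140.5/458 = 0.306769
a = ȳ − b·x̄ = 11.375 − 0.306769·25.5 = 3.552402
Set a + b·x = 12.9: x = (12.9 − 3.552402) / 0.306769 = 30.471174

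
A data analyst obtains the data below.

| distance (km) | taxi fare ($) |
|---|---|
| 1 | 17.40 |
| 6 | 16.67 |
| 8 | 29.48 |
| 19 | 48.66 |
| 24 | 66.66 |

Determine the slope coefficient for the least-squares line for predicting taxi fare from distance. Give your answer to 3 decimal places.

n = 5, Σx = 58, Σy = 178.87, Σxy = 2877.64, Σx² = 1038
Sxx = Σx² − (Σx)²/n = 1038 − 672.8 = 365.2
Sxy = Σxy − (Σx)(Σy)/n = 2877.64 − 2074.892 = 802.748
b = Sxy/Sxx = 802.748/365.2 = 2.198105

2.198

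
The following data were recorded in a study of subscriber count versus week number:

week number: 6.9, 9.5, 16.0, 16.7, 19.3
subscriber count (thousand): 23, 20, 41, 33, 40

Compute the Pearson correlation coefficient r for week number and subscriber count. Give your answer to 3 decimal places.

0.895

n = 5, Σx = 68.4, Σy = 157, Σxy = 2327.8, Σx² = 1045.24, Σy² = 5299
Sxx = Σx² − (Σx)²/n = 1045.24 − 935.712 = 109.528
Sxy = Σxy − (Σx)(Σy)/n = 2327.8 − 2147.76 = 180.04
Syy = Σy² − (Σy)²/n = 5299 − 4929.8 = 369.2
r = Sxy/√(Sxx·Syy) = 180.04/√(40437.7376) = 180.04/201.091366 = 0.895314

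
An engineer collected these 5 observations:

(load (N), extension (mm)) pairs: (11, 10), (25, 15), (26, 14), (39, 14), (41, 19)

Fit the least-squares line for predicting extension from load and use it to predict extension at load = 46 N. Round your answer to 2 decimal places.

n = 5, Σx = 142, Σy = 72, Σxy = 2174, Σx² = 4624
Sxx = Σx² − (Σx)²/n = 4624 − 4032.8 = 591.2
Sxy = Σxy − (Σx)(Σy)/n = 2174 − 2044.8 = 129.2
b = Sxy/Sxx = 129.2/591.2 = 0.218539
a = ȳ − b·x̄ = 14.4 − 0.218539·28.4 = 8.193505
ŷ(46) = a + b·46 = 8.193505 + 0.218539·46 = 18.246279

18.25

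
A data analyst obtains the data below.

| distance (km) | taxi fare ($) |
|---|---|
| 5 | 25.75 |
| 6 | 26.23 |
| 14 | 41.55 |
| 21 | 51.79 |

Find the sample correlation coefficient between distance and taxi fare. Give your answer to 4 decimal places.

0.9978

n = 4, Σx = 46, Σy = 145.32, Σxy = 1955.42, Σx² = 698, Σy² = 5759.682
Sxx = Σx² − (Σx)²/n = 698 − 529 = 169
Sxy = Σxy − (Σx)(Σy)/n = 1955.42 − 1671.18 = 284.24
Syy = Σy² − (Σy)²/n = 5759.682 − 5279.4756 = 480.2064
r = Sxy/√(Sxx·Syy) = 284.24/√(81154.8816) = 284.24/284.876959 = 0.997764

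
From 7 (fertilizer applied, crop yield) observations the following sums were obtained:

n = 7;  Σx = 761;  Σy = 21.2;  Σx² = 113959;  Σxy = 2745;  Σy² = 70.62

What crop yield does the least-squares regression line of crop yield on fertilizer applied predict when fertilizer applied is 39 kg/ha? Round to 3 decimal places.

2.046

Sxx = Σx² − (Σx)²/n = 113959 − 82731.571429 = 31227.428571
Sxy = Σxy − (Σx)(Σy)/n = 2745 − 2304.742857 = 440.257143
b = Sxy/Sxx = 440.257143/31227.428571 = 0.014098
a = ȳ − b·x̄ = 3.028571 − 0.014098·108.714286 = 1.495873
ŷ(39) = a + b·39 = 1.495873 + 0.014098·39 = 2.045711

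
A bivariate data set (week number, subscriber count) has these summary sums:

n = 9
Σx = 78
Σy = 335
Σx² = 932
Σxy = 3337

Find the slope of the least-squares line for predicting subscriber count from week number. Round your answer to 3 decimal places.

Sxx = Σx² − (Σx)²/n = 932 − 676 = 256
Sxy = Σxy − (Σx)(Σy)/n = 3337 − 2903.333333 = 433.666667
b = Sxy/Sxx = 433.666667/256 = 1.694010

1.694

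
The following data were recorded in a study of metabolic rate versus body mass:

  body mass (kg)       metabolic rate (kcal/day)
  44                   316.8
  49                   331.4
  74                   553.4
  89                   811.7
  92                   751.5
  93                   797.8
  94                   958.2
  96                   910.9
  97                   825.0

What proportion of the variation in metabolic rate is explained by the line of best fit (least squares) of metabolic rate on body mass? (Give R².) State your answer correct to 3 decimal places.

0.934

n = 9, Σx = 728, Σy = 6256.7, Σxy = 544246.3, Σx² = 62308, Σy² = 4805044.79
Sxx = Σx² − (Σx)²/n = 62308 − 58887.111111 = 3420.888889
Sxy = Σxy − (Σx)(Σy)/n = 544246.3 − 506097.511111 = 38148.788889
Syy = Σy² − (Σy)²/n = 4805044.79 − 4349588.321111 = 455456.468889
R² = Sxy²/(Sxx·Syy) = (38148.788889)²/(3420.888889·455456.468889) = 0.934062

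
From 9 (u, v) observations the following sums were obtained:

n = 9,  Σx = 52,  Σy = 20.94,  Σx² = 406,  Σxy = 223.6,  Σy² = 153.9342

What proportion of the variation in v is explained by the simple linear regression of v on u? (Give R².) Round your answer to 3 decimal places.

0.948

Sxx = Σx² − (Σx)²/n = 406 − 300.444444 = 105.555556
Sxy = Σxy − (Σx)(Σy)/n = 223.6 − 120.986667 = 102.613333
Syy = Σy² − (Σy)²/n = 153.9342 − 48.7204 = 105.2138
R² = Sxy²/(Sxx·Syy) = (102.613333)²/(105.555556·105.2138) = 0.948099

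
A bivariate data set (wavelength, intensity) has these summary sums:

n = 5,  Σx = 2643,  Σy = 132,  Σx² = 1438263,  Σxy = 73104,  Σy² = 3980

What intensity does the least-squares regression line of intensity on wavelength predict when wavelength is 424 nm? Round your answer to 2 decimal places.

17.94

Sxx = Σx² − (Σx)²/n = 1438263 − 1397089.8 = 41173.2
Sxy = Σxy − (Σx)(Σy)/n = 73104 − 69775.2 = 3328.8
b = Sxy/Sxx = 3328.8/41173.2 = 0.080849
a = ȳ − b·x̄ = 26.4 − 0.080849·528.6 = -16.336627
ŷ(424) = a + b·424 = -16.336627 + 0.080849·424 = 17.943225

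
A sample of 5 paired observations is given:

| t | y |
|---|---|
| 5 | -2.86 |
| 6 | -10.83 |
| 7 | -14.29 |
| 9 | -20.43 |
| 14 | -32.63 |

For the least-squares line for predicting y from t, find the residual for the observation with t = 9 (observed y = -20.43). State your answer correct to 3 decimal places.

n = 5, Σx = 41, Σy = -81.04, Σxy = -820, Σx² = 387
Sxx = Σx² − (Σx)²/n = 387 − 336.2 = 50.8
Sxy = Σxy − (Σx)(Σy)/n = -820 − (-664.528) = -155.472
b = Sxy/Sxx = -155.472/50.8 = -3.060472
a = ȳ − b·x̄ = -16.208 − (-3.060472)·8.2 = 8.887874
ŷ(9) = 8.887874 + (-3.060472)·9 = -18.656378
residual = y − ŷ = -20.43 − (-18.656378) = -1.773622

-1.774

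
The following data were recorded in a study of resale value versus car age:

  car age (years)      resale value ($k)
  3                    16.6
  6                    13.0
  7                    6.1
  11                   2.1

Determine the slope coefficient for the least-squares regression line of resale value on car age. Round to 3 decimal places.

-1.879

n = 4, Σx = 27, Σy = 37.8, Σxy = 193.6, Σx² = 215
Sxx = Σx² − (Σx)²/n = 215 − 182.25 = 32.75
Sxy = Σxy − (Σx)(Σy)/n = 193.6 − 255.15 = -61.55
b = Sxy/Sxx = -61.55/32.75 = -1.879389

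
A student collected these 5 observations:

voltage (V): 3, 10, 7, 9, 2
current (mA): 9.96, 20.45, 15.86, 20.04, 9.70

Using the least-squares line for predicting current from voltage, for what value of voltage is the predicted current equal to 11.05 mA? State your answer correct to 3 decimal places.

3.346

n = 5, Σx = 31, Σy = 76.01, Σxy = 545.16, Σx² = 243
Sxx = Σx² − (Σx)²/n = 243 − 192.2 = 50.8
Sxy = Σxy − (Σx)(Σy)/n = 545.16 − 471.262 = 73.898
b = Sxy/Sxx = 73.898/50.8 = 1.454685
a = ȳ − b·x̄ = 15.202 − 1.454685·6.2 = 6.182953
Set a + b·x = 11.05: x = (11.05 − 6.182953) / 1.454685 = 3.345774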